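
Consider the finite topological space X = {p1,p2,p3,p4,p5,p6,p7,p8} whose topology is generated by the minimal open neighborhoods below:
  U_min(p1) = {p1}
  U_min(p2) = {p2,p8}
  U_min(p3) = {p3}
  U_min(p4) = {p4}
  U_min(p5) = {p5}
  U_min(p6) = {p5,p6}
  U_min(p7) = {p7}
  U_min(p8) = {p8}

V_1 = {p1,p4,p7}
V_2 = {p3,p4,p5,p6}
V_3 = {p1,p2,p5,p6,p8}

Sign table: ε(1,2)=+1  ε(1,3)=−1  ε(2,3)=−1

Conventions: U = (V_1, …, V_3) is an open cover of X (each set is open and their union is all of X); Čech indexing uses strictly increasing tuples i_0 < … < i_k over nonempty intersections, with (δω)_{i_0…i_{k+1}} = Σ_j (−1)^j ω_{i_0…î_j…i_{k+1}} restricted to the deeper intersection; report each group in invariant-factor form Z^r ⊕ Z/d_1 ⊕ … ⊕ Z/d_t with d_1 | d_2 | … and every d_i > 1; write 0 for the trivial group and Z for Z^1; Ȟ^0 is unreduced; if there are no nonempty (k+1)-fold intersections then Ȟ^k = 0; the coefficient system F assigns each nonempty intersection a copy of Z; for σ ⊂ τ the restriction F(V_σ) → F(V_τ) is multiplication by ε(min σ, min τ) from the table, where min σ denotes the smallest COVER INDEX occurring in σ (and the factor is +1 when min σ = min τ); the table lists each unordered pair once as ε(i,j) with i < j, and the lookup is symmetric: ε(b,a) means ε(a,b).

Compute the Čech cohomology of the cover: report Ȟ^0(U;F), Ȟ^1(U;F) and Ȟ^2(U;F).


Ȟ^0 = Z,  Ȟ^1 = Z,  Ȟ^2 = 0

cover nerve:
  V12={p4} V13={p1} V23={p5,p6}
C dims 3,3; δ0: rk 2, SNF 1^2
Ȟ^0: (3−2)−0=1 ⇒ Z
Ȟ^1: (3−0)−2=1 ⇒ Z
Ȟ^2: (0−0)−0=0 ⇒ 0


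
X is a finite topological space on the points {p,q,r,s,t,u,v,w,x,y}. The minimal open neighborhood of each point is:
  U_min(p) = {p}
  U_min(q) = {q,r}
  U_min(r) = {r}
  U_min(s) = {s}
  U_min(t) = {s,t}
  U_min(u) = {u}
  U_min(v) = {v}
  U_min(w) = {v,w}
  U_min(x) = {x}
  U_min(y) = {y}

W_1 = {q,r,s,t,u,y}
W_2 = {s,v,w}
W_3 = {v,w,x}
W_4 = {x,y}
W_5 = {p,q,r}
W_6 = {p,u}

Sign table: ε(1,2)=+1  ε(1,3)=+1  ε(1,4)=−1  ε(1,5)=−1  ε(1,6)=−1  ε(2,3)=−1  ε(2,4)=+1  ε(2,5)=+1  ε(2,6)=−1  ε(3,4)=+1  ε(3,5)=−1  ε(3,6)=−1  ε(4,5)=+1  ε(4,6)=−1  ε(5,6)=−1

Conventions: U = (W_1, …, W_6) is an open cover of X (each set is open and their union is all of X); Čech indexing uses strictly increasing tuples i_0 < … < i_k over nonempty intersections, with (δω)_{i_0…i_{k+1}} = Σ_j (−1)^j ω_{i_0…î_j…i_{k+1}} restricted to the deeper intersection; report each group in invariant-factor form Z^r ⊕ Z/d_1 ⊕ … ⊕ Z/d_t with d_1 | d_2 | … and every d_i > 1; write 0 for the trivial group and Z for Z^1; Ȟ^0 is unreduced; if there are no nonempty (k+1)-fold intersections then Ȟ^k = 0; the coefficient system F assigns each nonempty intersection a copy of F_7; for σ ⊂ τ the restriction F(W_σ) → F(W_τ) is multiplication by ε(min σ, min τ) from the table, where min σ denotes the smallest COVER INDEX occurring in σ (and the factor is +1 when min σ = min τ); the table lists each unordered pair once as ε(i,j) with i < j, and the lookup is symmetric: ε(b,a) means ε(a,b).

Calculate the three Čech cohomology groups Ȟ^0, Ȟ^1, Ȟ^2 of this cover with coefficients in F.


intersection data:
  W12={s} W14={y} W15={q,r} W16={u} W23={v,w} W34={x} W56={p}
C dims 6,7; δ0: rk_F7 6
Ȟ^0 = (6 − 6) − 0 = 0, so Ȟ^0 ≅ 0
Ȟ^1 = (7 − 0) − 6 = 1, so Ȟ^1 ≅ Z/7
Ȟ^2 = (0 − 0) − 0 = 0, so Ȟ^2 ≅ 0

Ȟ^0(U;F) ≅ 0; Ȟ^1(U;F) ≅ Z/7; Ȟ^2(U;F) ≅ 0


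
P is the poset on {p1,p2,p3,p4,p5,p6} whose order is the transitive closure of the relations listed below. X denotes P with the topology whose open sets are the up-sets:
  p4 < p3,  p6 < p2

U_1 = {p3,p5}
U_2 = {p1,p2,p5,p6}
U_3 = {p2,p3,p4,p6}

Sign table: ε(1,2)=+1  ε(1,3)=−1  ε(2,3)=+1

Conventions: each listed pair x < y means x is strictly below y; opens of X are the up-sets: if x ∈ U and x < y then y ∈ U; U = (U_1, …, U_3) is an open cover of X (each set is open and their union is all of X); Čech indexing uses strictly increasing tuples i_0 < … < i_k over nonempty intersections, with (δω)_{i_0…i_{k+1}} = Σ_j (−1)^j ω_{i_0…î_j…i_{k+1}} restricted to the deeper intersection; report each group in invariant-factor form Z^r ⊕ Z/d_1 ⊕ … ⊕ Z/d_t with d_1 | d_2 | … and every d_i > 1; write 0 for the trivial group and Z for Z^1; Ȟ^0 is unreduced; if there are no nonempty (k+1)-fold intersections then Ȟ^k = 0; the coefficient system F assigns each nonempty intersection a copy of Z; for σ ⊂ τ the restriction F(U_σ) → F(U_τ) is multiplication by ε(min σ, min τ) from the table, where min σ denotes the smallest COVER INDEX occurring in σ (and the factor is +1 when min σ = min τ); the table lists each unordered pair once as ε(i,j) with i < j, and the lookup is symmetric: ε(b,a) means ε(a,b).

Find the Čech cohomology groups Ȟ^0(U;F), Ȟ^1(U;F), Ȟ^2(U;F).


Ȟ^0 = 0; Ȟ^1 = Z/2; Ȟ^2 = 0

nonempty intersections:
  U12={p5} U13={p3} U23={p2,p6}
C dims 3,3; δ0: rk 3, SNF 1^2·2
Ȟ^0: (3−3)−0=0 ⇒ 0
Ȟ^1: (3−0)−3=0 plus torsion [2] ⇒ Z/2
Ȟ^2: (0−0)−0=0 ⇒ 0


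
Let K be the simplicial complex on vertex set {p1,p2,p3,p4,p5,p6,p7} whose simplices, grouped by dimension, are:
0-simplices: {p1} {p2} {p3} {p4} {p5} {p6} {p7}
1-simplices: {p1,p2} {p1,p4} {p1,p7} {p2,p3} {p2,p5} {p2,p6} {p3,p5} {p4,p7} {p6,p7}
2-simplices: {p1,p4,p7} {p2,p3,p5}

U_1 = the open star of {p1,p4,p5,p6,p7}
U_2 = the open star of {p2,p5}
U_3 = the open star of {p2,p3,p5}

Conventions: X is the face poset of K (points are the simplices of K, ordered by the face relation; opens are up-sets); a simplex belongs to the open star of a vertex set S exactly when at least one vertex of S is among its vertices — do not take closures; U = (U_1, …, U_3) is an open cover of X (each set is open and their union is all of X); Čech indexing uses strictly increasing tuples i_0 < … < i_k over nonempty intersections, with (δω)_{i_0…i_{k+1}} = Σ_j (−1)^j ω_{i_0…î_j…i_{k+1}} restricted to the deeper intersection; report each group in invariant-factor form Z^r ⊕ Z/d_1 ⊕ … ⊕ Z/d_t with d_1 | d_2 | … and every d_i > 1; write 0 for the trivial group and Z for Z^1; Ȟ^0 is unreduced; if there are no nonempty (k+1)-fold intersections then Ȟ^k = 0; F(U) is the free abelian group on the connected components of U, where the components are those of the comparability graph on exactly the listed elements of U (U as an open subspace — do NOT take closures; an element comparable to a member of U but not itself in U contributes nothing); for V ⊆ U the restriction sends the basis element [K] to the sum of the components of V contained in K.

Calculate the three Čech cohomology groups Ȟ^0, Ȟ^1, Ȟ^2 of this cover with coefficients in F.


Ȟ^0(U;F) ≅ Z,  Ȟ^1(U;F) ≅ Z,  Ȟ^2(U;F) ≅ 0

nerve simplices:
  U1={{p1},{p4},{p5},{p6},{p7},{p1,p2},{p1,p4},{p1,p7},{p2,p5},{p2,p6},{p3,p5},{p4,p7},{p6,p7},{p1,p4,p7},{p2,p3,p5}} U2={{p2},{p5},{p1,p2},{p2,p3},{p2,p5},{p2,p6},{p3,p5},{p2,p3,p5}} U3={{p2},{p3},{p5},{p1,p2},{p2,p3},{p2,p5},{p2,p6},{p3,p5},{p2,p3,p5}}
  U12={{p5},{p1,p2},{p2,p5},{p2,p6},{p3,p5},{p2,p3,p5}} U13={{p5},{p1,p2},{p2,p5},{p2,p6},{p3,p5},{p2,p3,p5}} U23={{p2},{p5},{p1,p2},{p2,p3},{p2,p5},{p2,p6},{p3,p5},{p2,p3,p5}}
  U123={{p5},{p1,p2},{p2,p5},{p2,p6},{p3,p5},{p2,p3,p5}}
components per intersection:
  U1: {{p1},{p4},{p6},{p7},{p1,p2},{p1,p4},{p1,p7},{p2,p6},{p4,p7},{p6,p7},{p1,p4,p7}} {{p5},{p2,p5},{p3,p5},{p2,p3,p5}}
  U2: {{p2},{p5},{p1,p2},{p2,p3},{p2,p5},{p2,p6},{p3,p5},{p2,p3,p5}}
  U3: {{p2},{p3},{p5},{p1,p2},{p2,p3},{p2,p5},{p2,p6},{p3,p5},{p2,p3,p5}}
  U12: {{p5},{p2,p5},{p3,p5},{p2,p3,p5}} {{p1,p2}} {{p2,p6}}
  U13: {{p5},{p2,p5},{p3,p5},{p2,p3,p5}} {{p1,p2}} {{p2,p6}}
  U23: {{p2},{p5},{p1,p2},{p2,p3},{p2,p5},{p2,p6},{p3,p5},{p2,p3,p5}}
  U123: {{p5},{p2,p5},{p3,p5},{p2,p3,p5}} {{p1,p2}} {{p2,p6}}
C dims 4,7,3; δ0: rk 3, SNF 1^3; δ1: rk 3, SNF 1^3
degree 0: 4−3−0 = 1 → Ȟ^0 ≅ Z
degree 1: 7−3−3 = 1 → Ȟ^1 ≅ Z
degree 2: 3−0−3 = 0 → Ȟ^2 ≅ 0


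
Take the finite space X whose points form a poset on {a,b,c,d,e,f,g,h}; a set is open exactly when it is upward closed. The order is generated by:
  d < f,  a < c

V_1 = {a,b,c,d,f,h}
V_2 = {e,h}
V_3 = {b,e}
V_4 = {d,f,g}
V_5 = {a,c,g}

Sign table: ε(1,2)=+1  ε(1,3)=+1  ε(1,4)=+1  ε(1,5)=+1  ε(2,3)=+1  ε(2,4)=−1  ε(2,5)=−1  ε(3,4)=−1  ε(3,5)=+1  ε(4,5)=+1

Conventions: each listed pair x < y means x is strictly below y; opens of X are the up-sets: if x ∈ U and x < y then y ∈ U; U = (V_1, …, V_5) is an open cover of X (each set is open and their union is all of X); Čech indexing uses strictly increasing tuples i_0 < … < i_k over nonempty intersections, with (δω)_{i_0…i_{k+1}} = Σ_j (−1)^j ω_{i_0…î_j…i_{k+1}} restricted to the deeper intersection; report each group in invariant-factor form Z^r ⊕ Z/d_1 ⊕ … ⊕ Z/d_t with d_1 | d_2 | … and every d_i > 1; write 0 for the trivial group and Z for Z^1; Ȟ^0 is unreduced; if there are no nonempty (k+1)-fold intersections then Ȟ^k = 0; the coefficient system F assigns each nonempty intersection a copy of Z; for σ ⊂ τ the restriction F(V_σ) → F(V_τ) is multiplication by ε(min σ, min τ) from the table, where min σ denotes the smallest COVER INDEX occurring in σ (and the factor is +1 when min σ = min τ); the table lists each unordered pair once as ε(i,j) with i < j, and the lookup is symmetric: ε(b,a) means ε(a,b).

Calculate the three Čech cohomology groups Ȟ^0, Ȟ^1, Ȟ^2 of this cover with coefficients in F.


Ȟ^0 = Z; Ȟ^1 = Z^2; Ȟ^2 = 0

cover nerve:
  V12={h} V13={b} V14={d,f} V15={a,c} V23={e} V45={g}
C dims 5,6; δ0: rk 4, SNF 1^4
Ȟ^0: (5−4)−0=1 ⇒ Z
Ȟ^1: (6−0)−4=2 ⇒ Z^2
Ȟ^2: (0−0)−0=0 ⇒ 0


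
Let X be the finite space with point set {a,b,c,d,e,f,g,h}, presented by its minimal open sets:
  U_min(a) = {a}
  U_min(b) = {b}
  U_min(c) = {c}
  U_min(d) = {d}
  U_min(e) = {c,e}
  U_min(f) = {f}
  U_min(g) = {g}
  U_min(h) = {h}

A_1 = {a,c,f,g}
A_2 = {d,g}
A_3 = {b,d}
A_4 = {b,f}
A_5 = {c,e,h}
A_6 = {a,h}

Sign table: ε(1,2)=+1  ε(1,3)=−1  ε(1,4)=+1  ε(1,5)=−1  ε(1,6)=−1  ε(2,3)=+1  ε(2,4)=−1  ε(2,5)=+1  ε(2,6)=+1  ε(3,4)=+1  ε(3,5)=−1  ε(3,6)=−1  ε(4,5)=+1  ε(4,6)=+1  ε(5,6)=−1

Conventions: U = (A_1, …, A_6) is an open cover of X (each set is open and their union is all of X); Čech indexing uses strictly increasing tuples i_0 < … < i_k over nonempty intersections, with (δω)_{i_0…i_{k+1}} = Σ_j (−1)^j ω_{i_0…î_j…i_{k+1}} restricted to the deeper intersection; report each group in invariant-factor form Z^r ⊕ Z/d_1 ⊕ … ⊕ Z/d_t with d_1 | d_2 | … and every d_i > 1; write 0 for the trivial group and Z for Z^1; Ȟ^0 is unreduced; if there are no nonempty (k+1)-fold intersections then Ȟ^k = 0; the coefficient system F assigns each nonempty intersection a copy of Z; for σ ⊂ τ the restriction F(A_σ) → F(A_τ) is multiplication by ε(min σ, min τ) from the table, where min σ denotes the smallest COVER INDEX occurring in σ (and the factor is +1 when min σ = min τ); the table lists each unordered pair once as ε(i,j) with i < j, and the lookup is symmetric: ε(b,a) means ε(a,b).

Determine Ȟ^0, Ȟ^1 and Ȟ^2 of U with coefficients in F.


nonempty overlaps:
  A12={g} A14={f} A15={c} A16={a} A23={d} A34={b} A56={h}
C dims 6,7; δ0: rk 6, SNF 1^5·2
degree 0: 6−6−0 = 0 → Ȟ^0 ≅ 0
degree 1: 7−0−6 = 1 plus torsion [2] → Ȟ^1 ≅ Z ⊕ Z/2
degree 2: 0−0−0 = 0 → Ȟ^2 ≅ 0

Ȟ^0 ≅ 0, Ȟ^1 ≅ Z ⊕ Z/2, Ȟ^2 ≅ 0


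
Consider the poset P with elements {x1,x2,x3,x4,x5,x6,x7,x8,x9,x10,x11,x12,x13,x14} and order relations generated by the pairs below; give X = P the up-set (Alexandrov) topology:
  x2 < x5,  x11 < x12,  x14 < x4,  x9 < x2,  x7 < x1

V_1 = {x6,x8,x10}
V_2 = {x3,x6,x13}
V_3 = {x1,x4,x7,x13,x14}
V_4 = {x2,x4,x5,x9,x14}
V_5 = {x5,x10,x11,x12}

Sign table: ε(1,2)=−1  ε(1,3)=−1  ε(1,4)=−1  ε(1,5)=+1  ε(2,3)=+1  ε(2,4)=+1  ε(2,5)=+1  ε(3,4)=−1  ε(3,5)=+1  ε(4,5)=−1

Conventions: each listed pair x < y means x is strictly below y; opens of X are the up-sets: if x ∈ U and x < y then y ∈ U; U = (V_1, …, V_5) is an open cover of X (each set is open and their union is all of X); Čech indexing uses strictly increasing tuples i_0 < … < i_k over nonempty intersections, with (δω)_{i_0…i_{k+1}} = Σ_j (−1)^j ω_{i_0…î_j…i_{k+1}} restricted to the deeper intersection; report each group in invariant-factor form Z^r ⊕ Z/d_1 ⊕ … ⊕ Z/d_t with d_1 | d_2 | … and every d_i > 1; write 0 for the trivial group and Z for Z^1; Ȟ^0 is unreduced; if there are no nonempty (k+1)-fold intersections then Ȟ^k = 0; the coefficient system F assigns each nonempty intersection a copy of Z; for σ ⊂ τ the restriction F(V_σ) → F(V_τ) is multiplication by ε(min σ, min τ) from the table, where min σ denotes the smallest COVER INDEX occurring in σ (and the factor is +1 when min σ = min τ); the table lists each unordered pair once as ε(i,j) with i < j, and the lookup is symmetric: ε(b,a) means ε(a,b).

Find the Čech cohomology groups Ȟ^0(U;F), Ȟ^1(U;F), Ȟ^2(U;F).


nerve of the cover:
  V12={x6} V15={x10} V23={x13} V34={x4,x14} V45={x5}
C dims 5,5; δ0: rk 5, SNF 1^4·2
Ȟ^0 = (5 − 5) − 0 = 0, so Ȟ^0 ≅ 0
Ȟ^1 = (5 − 0) − 5 = 0 plus torsion [2], so Ȟ^1 ≅ Z/2
Ȟ^2 = (0 − 0) − 0 = 0, so Ȟ^2 ≅ 0

Ȟ^0 = 0, Ȟ^1 = Z/2 and Ȟ^2 = 0


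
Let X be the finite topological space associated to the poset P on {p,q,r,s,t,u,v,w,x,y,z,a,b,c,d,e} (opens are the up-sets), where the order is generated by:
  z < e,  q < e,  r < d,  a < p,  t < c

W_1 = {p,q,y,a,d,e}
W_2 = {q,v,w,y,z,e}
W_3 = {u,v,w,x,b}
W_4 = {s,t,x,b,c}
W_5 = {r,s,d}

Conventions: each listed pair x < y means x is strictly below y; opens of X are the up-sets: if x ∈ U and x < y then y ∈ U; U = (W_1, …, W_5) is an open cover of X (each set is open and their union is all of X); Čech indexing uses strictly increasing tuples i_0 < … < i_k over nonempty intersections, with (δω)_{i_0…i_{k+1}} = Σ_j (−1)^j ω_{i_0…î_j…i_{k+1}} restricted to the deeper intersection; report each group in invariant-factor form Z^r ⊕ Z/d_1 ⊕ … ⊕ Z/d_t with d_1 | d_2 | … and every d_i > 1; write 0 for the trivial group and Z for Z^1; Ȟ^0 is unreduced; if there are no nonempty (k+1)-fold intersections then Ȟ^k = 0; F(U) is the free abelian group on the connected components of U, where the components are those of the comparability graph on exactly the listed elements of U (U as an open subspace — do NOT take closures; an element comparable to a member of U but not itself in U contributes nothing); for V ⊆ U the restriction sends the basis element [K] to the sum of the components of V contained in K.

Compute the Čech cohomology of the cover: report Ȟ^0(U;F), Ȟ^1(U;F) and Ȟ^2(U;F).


Ȟ^0(U;F) ≅ Z^11,  Ȟ^1(U;F) ≅ 0,  Ȟ^2(U;F) ≅ 0

cover nerve:
  W12={q,y,e} W15={d} W23={v,w} W34={x,b} W45={s}
components per intersection:
  W1: {p,a} {q,e} {y} {d}
  W2: {q,z,e} {v} {w} {y}
  W3: {u} {v} {w} {x} {b}
  W4: {s} {t,c} {x} {b}
  W5: {r,d} {s}
  W12: {q,e} {y}
  W15: {d}
  W23: {v} {w}
  W34: {x} {b}
  W45: {s}
C dims 19,8; δ0: rk 8, SNF 1^8
Ȟ^0: (19−8)−0=11 ⇒ Z^11
Ȟ^1: (8−0)−8=0 ⇒ 0
Ȟ^2: (0−0)−0=0 ⇒ 0


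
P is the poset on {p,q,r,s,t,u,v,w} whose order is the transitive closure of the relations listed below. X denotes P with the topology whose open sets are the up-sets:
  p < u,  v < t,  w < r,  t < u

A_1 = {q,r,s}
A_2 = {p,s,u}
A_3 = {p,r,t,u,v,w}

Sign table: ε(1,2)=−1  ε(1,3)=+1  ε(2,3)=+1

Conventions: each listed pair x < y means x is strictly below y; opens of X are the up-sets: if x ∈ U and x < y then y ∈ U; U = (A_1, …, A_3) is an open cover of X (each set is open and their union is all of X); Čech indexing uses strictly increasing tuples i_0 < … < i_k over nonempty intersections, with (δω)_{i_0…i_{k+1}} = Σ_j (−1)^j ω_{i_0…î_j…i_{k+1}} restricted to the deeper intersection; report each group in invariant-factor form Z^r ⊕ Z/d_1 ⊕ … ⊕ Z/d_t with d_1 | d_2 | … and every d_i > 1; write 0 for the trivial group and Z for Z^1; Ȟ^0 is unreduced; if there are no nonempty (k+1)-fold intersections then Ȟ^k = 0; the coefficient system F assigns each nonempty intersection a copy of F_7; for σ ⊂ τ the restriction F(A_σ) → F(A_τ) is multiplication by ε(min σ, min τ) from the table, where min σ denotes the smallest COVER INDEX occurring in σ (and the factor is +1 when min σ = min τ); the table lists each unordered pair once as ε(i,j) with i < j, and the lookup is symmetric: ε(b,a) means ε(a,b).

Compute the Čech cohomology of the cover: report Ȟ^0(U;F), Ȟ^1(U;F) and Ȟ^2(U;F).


Ȟ^0(U;F) ≅ 0,  Ȟ^1(U;F) ≅ 0,  Ȟ^2(U;F) ≅ 0

nonempty intersections:
  A12={s} A13={r} A23={p,u}
C dims 3,3; δ0: rk_F7 3
Ȟ^0: (3−3)−0=0 ⇒ 0
Ȟ^1: (3−0)−3=0 ⇒ 0
Ȟ^2: (0−0)−0=0 ⇒ 0


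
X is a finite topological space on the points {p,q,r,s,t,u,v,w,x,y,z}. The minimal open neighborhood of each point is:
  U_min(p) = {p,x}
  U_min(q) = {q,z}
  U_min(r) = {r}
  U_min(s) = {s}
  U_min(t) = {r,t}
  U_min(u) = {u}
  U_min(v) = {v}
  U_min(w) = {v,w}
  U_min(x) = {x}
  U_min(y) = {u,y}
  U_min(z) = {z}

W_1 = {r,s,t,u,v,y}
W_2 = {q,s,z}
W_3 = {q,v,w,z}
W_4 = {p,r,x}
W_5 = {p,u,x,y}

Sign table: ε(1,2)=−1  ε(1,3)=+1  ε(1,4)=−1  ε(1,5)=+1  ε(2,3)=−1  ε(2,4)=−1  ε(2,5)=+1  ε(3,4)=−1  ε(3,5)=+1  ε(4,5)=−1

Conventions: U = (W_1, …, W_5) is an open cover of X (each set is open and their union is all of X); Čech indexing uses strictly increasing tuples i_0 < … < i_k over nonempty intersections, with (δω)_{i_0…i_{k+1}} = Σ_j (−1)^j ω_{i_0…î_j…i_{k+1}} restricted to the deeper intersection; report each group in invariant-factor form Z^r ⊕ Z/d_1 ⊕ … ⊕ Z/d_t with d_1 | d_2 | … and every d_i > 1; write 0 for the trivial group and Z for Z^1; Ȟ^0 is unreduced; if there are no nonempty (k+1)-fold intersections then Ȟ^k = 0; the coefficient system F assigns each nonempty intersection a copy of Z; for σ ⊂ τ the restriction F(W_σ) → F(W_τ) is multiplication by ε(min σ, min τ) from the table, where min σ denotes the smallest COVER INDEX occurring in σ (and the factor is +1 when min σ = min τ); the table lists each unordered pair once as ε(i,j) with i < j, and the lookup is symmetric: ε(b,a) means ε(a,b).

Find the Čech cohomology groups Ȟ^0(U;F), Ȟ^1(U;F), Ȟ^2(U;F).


Ȟ^0 ≅ Z, Ȟ^1 ≅ Z^2 and Ȟ^2 ≅ 0

cover nerve:
  W12={s} W13={v} W14={r} W15={u,y} W23={q,z} W45={p,x}
C dims 5,6; δ0: rk 4, SNF 1^4
Ȟ^0: (5−4)−0=1 ⇒ Z
Ȟ^1: (6−0)−4=2 ⇒ Z^2
Ȟ^2: (0−0)−0=0 ⇒ 0


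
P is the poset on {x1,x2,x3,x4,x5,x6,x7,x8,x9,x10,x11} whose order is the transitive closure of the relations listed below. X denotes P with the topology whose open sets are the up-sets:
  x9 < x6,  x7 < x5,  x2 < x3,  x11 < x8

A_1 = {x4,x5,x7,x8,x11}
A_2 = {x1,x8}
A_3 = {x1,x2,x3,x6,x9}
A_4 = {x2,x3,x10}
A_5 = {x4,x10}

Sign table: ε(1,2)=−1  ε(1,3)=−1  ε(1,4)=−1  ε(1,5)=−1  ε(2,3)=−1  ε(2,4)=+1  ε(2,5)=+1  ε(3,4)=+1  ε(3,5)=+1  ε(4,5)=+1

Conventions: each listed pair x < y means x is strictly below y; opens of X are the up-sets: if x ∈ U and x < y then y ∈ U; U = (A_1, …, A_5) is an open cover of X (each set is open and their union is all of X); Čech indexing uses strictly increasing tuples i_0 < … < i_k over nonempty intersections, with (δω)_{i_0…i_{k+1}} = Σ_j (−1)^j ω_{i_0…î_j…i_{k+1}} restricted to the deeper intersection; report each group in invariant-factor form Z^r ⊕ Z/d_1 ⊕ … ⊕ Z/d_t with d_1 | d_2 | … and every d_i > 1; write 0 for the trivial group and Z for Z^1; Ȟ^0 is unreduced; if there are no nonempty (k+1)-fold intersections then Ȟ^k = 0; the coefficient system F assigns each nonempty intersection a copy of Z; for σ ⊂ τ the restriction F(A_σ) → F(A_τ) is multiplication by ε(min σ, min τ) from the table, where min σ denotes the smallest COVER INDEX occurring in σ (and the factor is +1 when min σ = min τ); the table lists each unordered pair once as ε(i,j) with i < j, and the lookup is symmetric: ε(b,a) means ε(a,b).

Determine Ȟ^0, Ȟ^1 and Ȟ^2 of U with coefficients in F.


nonempty overlaps:
  A12={x8} A15={x4} A23={x1} A34={x2,x3} A45={x10}
C dims 5,5; δ0: rk 5, SNF 1^4·2
degree 0: 5−5−0 = 0 → Ȟ^0 ≅ 0
degree 1: 5−0−5 = 0 plus torsion [2] → Ȟ^1 ≅ Z/2
degree 2: 0−0−0 = 0 → Ȟ^2 ≅ 0

Ȟ^0(U;F) ≅ 0, Ȟ^1(U;F) ≅ Z/2, Ȟ^2(U;F) ≅ 0


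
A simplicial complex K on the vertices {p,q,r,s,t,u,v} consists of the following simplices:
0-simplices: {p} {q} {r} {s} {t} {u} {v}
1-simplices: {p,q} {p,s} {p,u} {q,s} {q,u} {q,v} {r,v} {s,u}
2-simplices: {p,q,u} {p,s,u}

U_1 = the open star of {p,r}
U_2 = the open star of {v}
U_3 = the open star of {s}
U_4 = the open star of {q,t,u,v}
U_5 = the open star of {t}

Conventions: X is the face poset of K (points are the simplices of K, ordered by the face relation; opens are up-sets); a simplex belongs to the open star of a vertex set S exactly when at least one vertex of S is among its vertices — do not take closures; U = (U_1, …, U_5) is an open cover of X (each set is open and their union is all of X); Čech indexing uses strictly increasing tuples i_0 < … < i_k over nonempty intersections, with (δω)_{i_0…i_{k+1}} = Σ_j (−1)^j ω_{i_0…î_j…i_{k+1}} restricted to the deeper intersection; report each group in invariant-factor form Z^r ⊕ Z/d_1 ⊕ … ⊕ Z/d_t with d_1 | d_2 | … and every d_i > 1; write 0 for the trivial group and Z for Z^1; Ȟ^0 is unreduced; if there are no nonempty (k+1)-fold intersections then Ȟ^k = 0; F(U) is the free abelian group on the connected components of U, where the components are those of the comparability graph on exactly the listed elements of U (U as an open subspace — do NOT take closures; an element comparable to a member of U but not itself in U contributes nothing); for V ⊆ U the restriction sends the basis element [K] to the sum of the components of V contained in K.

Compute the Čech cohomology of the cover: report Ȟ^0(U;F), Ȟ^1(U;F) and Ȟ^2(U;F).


Ȟ^0(U;F) ≅ Z^2,  Ȟ^1(U;F) ≅ Z,  Ȟ^2(U;F) ≅ 0

nonempty intersections:
  U1={{p},{r},{p,q},{p,s},{p,u},{r,v},{p,q,u},{p,s,u}} U2={{v},{q,v},{r,v}} U3={{s},{p,s},{q,s},{s,u},{p,s,u}} U4={{q},{t},{u},{v},{p,q},{p,u},{q,s},{q,u},{q,v},{r,v},{s,u},{p,q,u},{p,s,u}} U5={{t}}
  U12={{r,v}} U13={{p,s},{p,s,u}} U14={{p,q},{p,u},{r,v},{p,q,u},{p,s,u}} U24={{v},{q,v},{r,v}} U34={{q,s},{s,u},{p,s,u}} U45={{t}}
  U124={{r,v}} U134={{p,s,u}}
components per intersection:
  U1: {{p},{p,q},{p,s},{p,u},{p,q,u},{p,s,u}} {{r},{r,v}}
  U2: {{v},{q,v},{r,v}}
  U3: {{s},{p,s},{q,s},{s,u},{p,s,u}}
  U4: {{q},{u},{v},{p,q},{p,u},{q,s},{q,u},{q,v},{r,v},{s,u},{p,q,u},{p,s,u}} {{t}}
  U5: {{t}}
  U12: {{r,v}}
  U13: {{p,s},{p,s,u}}
  U14: {{p,q},{p,u},{p,q,u},{p,s,u}} {{r,v}}
  U24: {{v},{q,v},{r,v}}
  U34: {{q,s}} {{s,u},{p,s,u}}
  U45: {{t}}
  U124: {{r,v}}
  U134: {{p,s,u}}
C dims 7,8,2; δ0: rk 5, SNF 1^5; δ1: rk 2, SNF 1^2
Ȟ^0: (7−5)−0=2 ⇒ Z^2
Ȟ^1: (8−2)−5=1 ⇒ Z
Ȟ^2: (2−0)−2=0 ⇒ 0


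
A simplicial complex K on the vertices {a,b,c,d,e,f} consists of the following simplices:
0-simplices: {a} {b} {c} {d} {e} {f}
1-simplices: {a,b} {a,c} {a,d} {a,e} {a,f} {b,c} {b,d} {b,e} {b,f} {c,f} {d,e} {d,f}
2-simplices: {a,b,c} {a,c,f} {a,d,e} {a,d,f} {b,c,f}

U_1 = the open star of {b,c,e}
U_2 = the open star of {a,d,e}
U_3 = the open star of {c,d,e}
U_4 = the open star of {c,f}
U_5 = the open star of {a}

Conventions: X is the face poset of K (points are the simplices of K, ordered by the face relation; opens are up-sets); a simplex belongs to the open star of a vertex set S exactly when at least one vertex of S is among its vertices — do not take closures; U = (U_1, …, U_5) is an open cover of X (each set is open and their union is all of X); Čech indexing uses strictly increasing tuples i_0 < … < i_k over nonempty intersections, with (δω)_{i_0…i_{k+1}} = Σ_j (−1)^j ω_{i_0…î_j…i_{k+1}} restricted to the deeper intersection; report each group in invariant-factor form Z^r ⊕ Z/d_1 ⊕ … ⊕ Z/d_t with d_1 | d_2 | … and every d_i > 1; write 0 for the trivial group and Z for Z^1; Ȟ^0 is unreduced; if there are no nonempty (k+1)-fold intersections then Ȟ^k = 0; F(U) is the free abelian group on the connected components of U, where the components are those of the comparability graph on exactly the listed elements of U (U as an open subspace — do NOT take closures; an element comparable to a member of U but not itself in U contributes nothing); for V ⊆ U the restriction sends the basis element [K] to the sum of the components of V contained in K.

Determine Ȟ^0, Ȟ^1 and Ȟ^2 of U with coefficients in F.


Ȟ^0(U;F) ≅ Z,  Ȟ^1(U;F) ≅ Z^2,  Ȟ^2(U;F) ≅ 0

intersection data:
  U1={{b},{c},{e},{a,b},{a,c},{a,e},{b,c},{b,d},{b,e},{b,f},{c,f},{d,e},{a,b,c},{a,c,f},{a,d,e},{b,c,f}} U2={{a},{d},{e},{a,b},{a,c},{a,d},{a,e},{a,f},{b,d},{b,e},{d,e},{d,f},{a,b,c},{a,c,f},{a,d,e},{a,d,f}} U3={{c},{d},{e},{a,c},{a,d},{a,e},{b,c},{b,d},{b,e},{c,f},{d,e},{d,f},{a,b,c},{a,c,f},{a,d,e},{a,d,f},{b,c,f}} U4={{c},{f},{a,c},{a,f},{b,c},{b,f},{c,f},{d,f},{a,b,c},{a,c,f},{a,d,f},{b,c,f}} U5={{a},{a,b},{a,c},{a,d},{a,e},{a,f},{a,b,c},{a,c,f},{a,d,e},{a,d,f}}
  U12={{e},{a,b},{a,c},{a,e},{b,d},{b,e},{d,e},{a,b,c},{a,c,f},{a,d,e}} U13={{c},{e},{a,c},{a,e},{b,c},{b,d},{b,e},{c,f},{d,e},{a,b,c},{a,c,f},{a,d,e},{b,c,f}} U14={{c},{a,c},{b,c},{b,f},{c,f},{a,b,c},{a,c,f},{b,c,f}} U15={{a,b},{a,c},{a,e},{a,b,c},{a,c,f},{a,d,e}} U23={{d},{e},{a,c},{a,d},{a,e},{b,d},{b,e},{d,e},{d,f},{a,b,c},{a,c,f},{a,d,e},{a,d,f}} U24={{a,c},{a,f},{d,f},{a,b,c},{a,c,f},{a,d,f}} U25={{a},{a,b},{a,c},{a,d},{a,e},{a,f},{a,b,c},{a,c,f},{a,d,e},{a,d,f}} U34={{c},{a,c},{b,c},{c,f},{d,f},{a,b,c},{a,c,f},{a,d,f},{b,c,f}} U35={{a,c},{a,d},{a,e},{a,b,c},{a,c,f},{a,d,e},{a,d,f}} U45={{a,c},{a,f},{a,b,c},{a,c,f},{a,d,f}}
  U123={{e},{a,c},{a,e},{b,d},{b,e},{d,e},{a,b,c},{a,c,f},{a,d,e}} U124={{a,c},{a,b,c},{a,c,f}} U125={{a,b},{a,c},{a,e},{a,b,c},{a,c,f},{a,d,e}} U134={{c},{a,c},{b,c},{c,f},{a,b,c},{a,c,f},{b,c,f}} U135={{a,c},{a,e},{a,b,c},{a,c,f},{a,d,e}} U145={{a,c},{a,b,c},{a,c,f}} U234={{a,c},{d,f},{a,b,c},{a,c,f},{a,d,f}} U235={{a,c},{a,d},{a,e},{a,b,c},{a,c,f},{a,d,e},{a,d,f}} U245={{a,c},{a,f},{a,b,c},{a,c,f},{a,d,f}} U345={{a,c},{a,b,c},{a,c,f},{a,d,f}}
  U1234={{a,c},{a,b,c},{a,c,f}} U1235={{a,c},{a,e},{a,b,c},{a,c,f},{a,d,e}} U1245={{a,c},{a,b,c},{a,c,f}} U1345={{a,c},{a,b,c},{a,c,f}} U2345={{a,c},{a,b,c},{a,c,f},{a,d,f}}
  U12345={{a,c},{a,b,c},{a,c,f}}
components per intersection:
  U1: {{b},{c},{e},{a,b},{a,c},{a,e},{b,c},{b,d},{b,e},{b,f},{c,f},{d,e},{a,b,c},{a,c,f},{a,d,e},{b,c,f}}
  U2: {{a},{d},{e},{a,b},{a,c},{a,d},{a,e},{a,f},{b,d},{b,e},{d,e},{d,f},{a,b,c},{a,c,f},{a,d,e},{a,d,f}}
  U3: {{c},{a,c},{b,c},{c,f},{a,b,c},{a,c,f},{b,c,f}} {{d},{e},{a,d},{a,e},{b,d},{b,e},{d,e},{d,f},{a,d,e},{a,d,f}}
  U4: {{c},{f},{a,c},{a,f},{b,c},{b,f},{c,f},{d,f},{a,b,c},{a,c,f},{a,d,f},{b,c,f}}
  U5: {{a},{a,b},{a,c},{a,d},{a,e},{a,f},{a,b,c},{a,c,f},{a,d,e},{a,d,f}}
  U12: {{e},{a,e},{b,e},{d,e},{a,d,e}} {{a,b},{a,c},{a,b,c},{a,c,f}} {{b,d}}
  U13: {{c},{a,c},{b,c},{c,f},{a,b,c},{a,c,f},{b,c,f}} {{e},{a,e},{b,e},{d,e},{a,d,e}} {{b,d}}
  U14: {{c},{a,c},{b,c},{b,f},{c,f},{a,b,c},{a,c,f},{b,c,f}}
  U15: {{a,b},{a,c},{a,b,c},{a,c,f}} {{a,e},{a,d,e}}
  U23: {{d},{e},{a,d},{a,e},{b,d},{b,e},{d,e},{d,f},{a,d,e},{a,d,f}} {{a,c},{a,b,c},{a,c,f}}
  U24: {{a,c},{a,f},{d,f},{a,b,c},{a,c,f},{a,d,f}}
  U25: {{a},{a,b},{a,c},{a,d},{a,e},{a,f},{a,b,c},{a,c,f},{a,d,e},{a,d,f}}
  U34: {{c},{a,c},{b,c},{c,f},{a,b,c},{a,c,f},{b,c,f}} {{d,f},{a,d,f}}
  U35: {{a,c},{a,b,c},{a,c,f}} {{a,d},{a,e},{a,d,e},{a,d,f}}
  U45: {{a,c},{a,f},{a,b,c},{a,c,f},{a,d,f}}
  U123: {{e},{a,e},{b,e},{d,e},{a,d,e}} {{a,c},{a,b,c},{a,c,f}} {{b,d}}
  U124: {{a,c},{a,b,c},{a,c,f}}
  U125: {{a,b},{a,c},{a,b,c},{a,c,f}} {{a,e},{a,d,e}}
  U134: {{c},{a,c},{b,c},{c,f},{a,b,c},{a,c,f},{b,c,f}}
  U135: {{a,c},{a,b,c},{a,c,f}} {{a,e},{a,d,e}}
  U145: {{a,c},{a,b,c},{a,c,f}}
  U234: {{a,c},{a,b,c},{a,c,f}} {{d,f},{a,d,f}}
  U235: {{a,c},{a,b,c},{a,c,f}} {{a,d},{a,e},{a,d,e},{a,d,f}}
  U245: {{a,c},{a,f},{a,b,c},{a,c,f},{a,d,f}}
  U345: {{a,c},{a,b,c},{a,c,f}} {{a,d,f}}
  U1234: {{a,c},{a,b,c},{a,c,f}}
  U1235: {{a,c},{a,b,c},{a,c,f}} {{a,e},{a,d,e}}
  U1245: {{a,c},{a,b,c},{a,c,f}}
  U1345: {{a,c},{a,b,c},{a,c,f}}
  U2345: {{a,c},{a,b,c},{a,c,f}} {{a,d,f}}
  U12345: {{a,c},{a,b,c},{a,c,f}}
C dims 6,18,17,7; δ0: rk 5, SNF 1^5; δ1: rk 11, SNF 1^11; δ2: rk 6, SNF 1^6
Ȟ^0 = (6 − 5) − 0 = 1, so Ȟ^0 ≅ Z
Ȟ^1 = (18 − 11) − 5 = 2, so Ȟ^1 ≅ Z^2
Ȟ^2 = (17 − 6) − 11 = 0, so Ȟ^2 ≅ 0


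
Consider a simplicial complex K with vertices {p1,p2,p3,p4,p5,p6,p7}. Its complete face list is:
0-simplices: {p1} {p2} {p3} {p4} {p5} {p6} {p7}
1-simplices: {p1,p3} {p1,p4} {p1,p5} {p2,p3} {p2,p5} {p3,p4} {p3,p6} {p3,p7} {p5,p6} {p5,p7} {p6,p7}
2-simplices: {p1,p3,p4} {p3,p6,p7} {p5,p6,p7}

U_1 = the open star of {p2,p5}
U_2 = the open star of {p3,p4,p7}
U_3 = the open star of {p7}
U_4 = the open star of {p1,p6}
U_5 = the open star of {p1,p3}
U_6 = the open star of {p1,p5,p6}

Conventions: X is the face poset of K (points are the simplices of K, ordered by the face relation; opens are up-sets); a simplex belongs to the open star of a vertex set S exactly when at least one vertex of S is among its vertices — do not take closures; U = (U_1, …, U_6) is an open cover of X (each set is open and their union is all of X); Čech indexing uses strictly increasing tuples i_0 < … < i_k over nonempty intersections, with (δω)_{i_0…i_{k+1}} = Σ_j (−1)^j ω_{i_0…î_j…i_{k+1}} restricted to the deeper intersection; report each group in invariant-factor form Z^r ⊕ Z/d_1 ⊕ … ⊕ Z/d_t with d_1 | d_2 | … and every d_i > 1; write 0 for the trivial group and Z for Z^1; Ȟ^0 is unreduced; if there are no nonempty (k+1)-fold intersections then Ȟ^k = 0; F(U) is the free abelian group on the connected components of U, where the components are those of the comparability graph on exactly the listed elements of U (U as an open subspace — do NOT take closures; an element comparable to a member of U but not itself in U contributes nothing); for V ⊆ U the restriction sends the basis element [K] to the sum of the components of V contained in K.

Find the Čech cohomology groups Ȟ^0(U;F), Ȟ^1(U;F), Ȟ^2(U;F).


Ȟ^0(U;F) ≅ Z, Ȟ^1(U;F) ≅ Z^2, Ȟ^2(U;F) ≅ 0

nerve of the cover:
  U1={{p2},{p5},{p1,p5},{p2,p3},{p2,p5},{p5,p6},{p5,p7},{p5,p6,p7}} U2={{p3},{p4},{p7},{p1,p3},{p1,p4},{p2,p3},{p3,p4},{p3,p6},{p3,p7},{p5,p7},{p6,p7},{p1,p3,p4},{p3,p6,p7},{p5,p6,p7}} U3={{p7},{p3,p7},{p5,p7},{p6,p7},{p3,p6,p7},{p5,p6,p7}} U4={{p1},{p6},{p1,p3},{p1,p4},{p1,p5},{p3,p6},{p5,p6},{p6,p7},{p1,p3,p4},{p3,p6,p7},{p5,p6,p7}} U5={{p1},{p3},{p1,p3},{p1,p4},{p1,p5},{p2,p3},{p3,p4},{p3,p6},{p3,p7},{p1,p3,p4},{p3,p6,p7}} U6={{p1},{p5},{p6},{p1,p3},{p1,p4},{p1,p5},{p2,p5},{p3,p6},{p5,p6},{p5,p7},{p6,p7},{p1,p3,p4},{p3,p6,p7},{p5,p6,p7}}
  U12={{p2,p3},{p5,p7},{p5,p6,p7}} U13={{p5,p7},{p5,p6,p7}} U14={{p1,p5},{p5,p6},{p5,p6,p7}} U15={{p1,p5},{p2,p3}} U16={{p5},{p1,p5},{p2,p5},{p5,p6},{p5,p7},{p5,p6,p7}} U23={{p7},{p3,p7},{p5,p7},{p6,p7},{p3,p6,p7},{p5,p6,p7}} U24={{p1,p3},{p1,p4},{p3,p6},{p6,p7},{p1,p3,p4},{p3,p6,p7},{p5,p6,p7}} U25={{p3},{p1,p3},{p1,p4},{p2,p3},{p3,p4},{p3,p6},{p3,p7},{p1,p3,p4},{p3,p6,p7}} U26={{p1,p3},{p1,p4},{p3,p6},{p5,p7},{p6,p7},{p1,p3,p4},{p3,p6,p7},{p5,p6,p7}} U34={{p6,p7},{p3,p6,p7},{p5,p6,p7}} U35={{p3,p7},{p3,p6,p7}} U36={{p5,p7},{p6,p7},{p3,p6,p7},{p5,p6,p7}} U45={{p1},{p1,p3},{p1,p4},{p1,p5},{p3,p6},{p1,p3,p4},{p3,p6,p7}} U46={{p1},{p6},{p1,p3},{p1,p4},{p1,p5},{p3,p6},{p5,p6},{p6,p7},{p1,p3,p4},{p3,p6,p7},{p5,p6,p7}} U56={{p1},{p1,p3},{p1,p4},{p1,p5},{p3,p6},{p1,p3,p4},{p3,p6,p7}}
  U123={{p5,p7},{p5,p6,p7}} U124={{p5,p6,p7}} U125={{p2,p3}} U126={{p5,p7},{p5,p6,p7}} U134={{p5,p6,p7}} U136={{p5,p7},{p5,p6,p7}} U145={{p1,p5}} U146={{p1,p5},{p5,p6},{p5,p6,p7}} U156={{p1,p5}} U234={{p6,p7},{p3,p6,p7},{p5,p6,p7}} U235={{p3,p7},{p3,p6,p7}} U236={{p5,p7},{p6,p7},{p3,p6,p7},{p5,p6,p7}} U245={{p1,p3},{p1,p4},{p3,p6},{p1,p3,p4},{p3,p6,p7}} U246={{p1,p3},{p1,p4},{p3,p6},{p6,p7},{p1,p3,p4},{p3,p6,p7},{p5,p6,p7}} U256={{p1,p3},{p1,p4},{p3,p6},{p1,p3,p4},{p3,p6,p7}} U345={{p3,p6,p7}} U346={{p6,p7},{p3,p6,p7},{p5,p6,p7}} U356={{p3,p6,p7}} U456={{p1},{p1,p3},{p1,p4},{p1,p5},{p3,p6},{p1,p3,p4},{p3,p6,p7}}
  U1234={{p5,p6,p7}} U1236={{p5,p7},{p5,p6,p7}} U1246={{p5,p6,p7}} U1346={{p5,p6,p7}} U1456={{p1,p5}} U2345={{p3,p6,p7}} U2346={{p6,p7},{p3,p6,p7},{p5,p6,p7}} U2356={{p3,p6,p7}} U2456={{p1,p3},{p1,p4},{p3,p6},{p1,p3,p4},{p3,p6,p7}} U3456={{p3,p6,p7}}
  U12346={{p5,p6,p7}} U23456={{p3,p6,p7}}
components per intersection:
  U1: {{p2},{p5},{p1,p5},{p2,p3},{p2,p5},{p5,p6},{p5,p7},{p5,p6,p7}}
  U2: {{p3},{p4},{p7},{p1,p3},{p1,p4},{p2,p3},{p3,p4},{p3,p6},{p3,p7},{p5,p7},{p6,p7},{p1,p3,p4},{p3,p6,p7},{p5,p6,p7}}
  U3: {{p7},{p3,p7},{p5,p7},{p6,p7},{p3,p6,p7},{p5,p6,p7}}
  U4: {{p1},{p1,p3},{p1,p4},{p1,p5},{p1,p3,p4}} {{p6},{p3,p6},{p5,p6},{p6,p7},{p3,p6,p7},{p5,p6,p7}}
  U5: {{p1},{p3},{p1,p3},{p1,p4},{p1,p5},{p2,p3},{p3,p4},{p3,p6},{p3,p7},{p1,p3,p4},{p3,p6,p7}}
  U6: {{p1},{p5},{p6},{p1,p3},{p1,p4},{p1,p5},{p2,p5},{p3,p6},{p5,p6},{p5,p7},{p6,p7},{p1,p3,p4},{p3,p6,p7},{p5,p6,p7}}
  U12: {{p2,p3}} {{p5,p7},{p5,p6,p7}}
  U13: {{p5,p7},{p5,p6,p7}}
  U14: {{p1,p5}} {{p5,p6},{p5,p6,p7}}
  U15: {{p1,p5}} {{p2,p3}}
  U16: {{p5},{p1,p5},{p2,p5},{p5,p6},{p5,p7},{p5,p6,p7}}
  U23: {{p7},{p3,p7},{p5,p7},{p6,p7},{p3,p6,p7},{p5,p6,p7}}
  U24: {{p1,p3},{p1,p4},{p1,p3,p4}} {{p3,p6},{p6,p7},{p3,p6,p7},{p5,p6,p7}}
  U25: {{p3},{p1,p3},{p1,p4},{p2,p3},{p3,p4},{p3,p6},{p3,p7},{p1,p3,p4},{p3,p6,p7}}
  U26: {{p1,p3},{p1,p4},{p1,p3,p4}} {{p3,p6},{p5,p7},{p6,p7},{p3,p6,p7},{p5,p6,p7}}
  U34: {{p6,p7},{p3,p6,p7},{p5,p6,p7}}
  U35: {{p3,p7},{p3,p6,p7}}
  U36: {{p5,p7},{p6,p7},{p3,p6,p7},{p5,p6,p7}}
  U45: {{p1},{p1,p3},{p1,p4},{p1,p5},{p1,p3,p4}} {{p3,p6},{p3,p6,p7}}
  U46: {{p1},{p1,p3},{p1,p4},{p1,p5},{p1,p3,p4}} {{p6},{p3,p6},{p5,p6},{p6,p7},{p3,p6,p7},{p5,p6,p7}}
  U56: {{p1},{p1,p3},{p1,p4},{p1,p5},{p1,p3,p4}} {{p3,p6},{p3,p6,p7}}
  U123: {{p5,p7},{p5,p6,p7}}
  U124: {{p5,p6,p7}}
  U125: {{p2,p3}}
  U126: {{p5,p7},{p5,p6,p7}}
  U134: {{p5,p6,p7}}
  U136: {{p5,p7},{p5,p6,p7}}
  U145: {{p1,p5}}
  U146: {{p1,p5}} {{p5,p6},{p5,p6,p7}}
  U156: {{p1,p5}}
  U234: {{p6,p7},{p3,p6,p7},{p5,p6,p7}}
  U235: {{p3,p7},{p3,p6,p7}}
  U236: {{p5,p7},{p6,p7},{p3,p6,p7},{p5,p6,p7}}
  U245: {{p1,p3},{p1,p4},{p1,p3,p4}} {{p3,p6},{p3,p6,p7}}
  U246: {{p1,p3},{p1,p4},{p1,p3,p4}} {{p3,p6},{p6,p7},{p3,p6,p7},{p5,p6,p7}}
  U256: {{p1,p3},{p1,p4},{p1,p3,p4}} {{p3,p6},{p3,p6,p7}}
  U345: {{p3,p6,p7}}
  U346: {{p6,p7},{p3,p6,p7},{p5,p6,p7}}
  U356: {{p3,p6,p7}}
  U456: {{p1},{p1,p3},{p1,p4},{p1,p5},{p1,p3,p4}} {{p3,p6},{p3,p6,p7}}
  U1234: {{p5,p6,p7}}
  U1236: {{p5,p7},{p5,p6,p7}}
  U1246: {{p5,p6,p7}}
  U1346: {{p5,p6,p7}}
  U1456: {{p1,p5}}
  U2345: {{p3,p6,p7}}
  U2346: {{p6,p7},{p3,p6,p7},{p5,p6,p7}}
  U2356: {{p3,p6,p7}}
  U2456: {{p1,p3},{p1,p4},{p1,p3,p4}} {{p3,p6},{p3,p6,p7}}
  U3456: {{p3,p6,p7}}
  U12346: {{p5,p6,p7}}
  U23456: {{p3,p6,p7}}
C dims 7,23,24,11; δ0: rk 6, SNF 1^6; δ1: rk 15, SNF 1^15; δ2: rk 9, SNF 1^9
Ȟ^0 = (7 − 6) − 0 = 1, so Ȟ^0 ≅ Z
Ȟ^1 = (23 − 15) − 6 = 2, so Ȟ^1 ≅ Z^2
Ȟ^2 = (24 − 9) − 15 = 0, so Ȟ^2 ≅ 0


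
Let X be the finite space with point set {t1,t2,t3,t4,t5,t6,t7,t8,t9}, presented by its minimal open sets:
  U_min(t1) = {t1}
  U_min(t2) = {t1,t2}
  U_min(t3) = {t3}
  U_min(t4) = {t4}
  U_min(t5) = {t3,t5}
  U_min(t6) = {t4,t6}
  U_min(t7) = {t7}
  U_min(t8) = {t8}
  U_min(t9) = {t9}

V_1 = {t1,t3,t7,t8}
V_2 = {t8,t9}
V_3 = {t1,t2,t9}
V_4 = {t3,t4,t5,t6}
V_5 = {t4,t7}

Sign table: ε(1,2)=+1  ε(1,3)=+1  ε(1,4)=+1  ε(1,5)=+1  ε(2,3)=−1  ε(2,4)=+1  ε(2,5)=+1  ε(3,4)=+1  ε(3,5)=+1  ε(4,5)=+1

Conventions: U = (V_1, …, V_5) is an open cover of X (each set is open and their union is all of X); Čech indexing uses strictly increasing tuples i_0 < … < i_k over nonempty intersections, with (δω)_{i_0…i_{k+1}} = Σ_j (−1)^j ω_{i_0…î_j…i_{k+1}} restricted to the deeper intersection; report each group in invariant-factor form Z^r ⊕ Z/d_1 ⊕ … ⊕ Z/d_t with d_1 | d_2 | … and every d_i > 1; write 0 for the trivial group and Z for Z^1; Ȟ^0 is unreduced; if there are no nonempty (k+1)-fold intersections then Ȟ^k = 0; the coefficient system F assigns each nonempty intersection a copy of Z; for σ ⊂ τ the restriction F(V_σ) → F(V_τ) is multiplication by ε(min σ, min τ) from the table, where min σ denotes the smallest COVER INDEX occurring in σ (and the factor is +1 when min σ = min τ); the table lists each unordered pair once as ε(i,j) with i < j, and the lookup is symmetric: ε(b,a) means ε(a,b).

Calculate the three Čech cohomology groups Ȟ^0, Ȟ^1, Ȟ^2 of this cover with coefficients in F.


intersection data:
  V12={t8} V13={t1} V14={t3} V15={t7} V23={t9} V45={t4}
C dims 5,6; δ0: rk 5, SNF 1^4·2
Ȟ^0 = (5 − 5) − 0 = 0, so Ȟ^0 ≅ 0
Ȟ^1 = (6 − 0) − 5 = 1 plus torsion [2], so Ȟ^1 ≅ Z ⊕ Z/2
Ȟ^2 = (0 − 0) − 0 = 0, so Ȟ^2 ≅ 0

Ȟ^0(U;F) ≅ 0,  Ȟ^1(U;F) ≅ Z ⊕ Z/2,  Ȟ^2(U;F) ≅ 0


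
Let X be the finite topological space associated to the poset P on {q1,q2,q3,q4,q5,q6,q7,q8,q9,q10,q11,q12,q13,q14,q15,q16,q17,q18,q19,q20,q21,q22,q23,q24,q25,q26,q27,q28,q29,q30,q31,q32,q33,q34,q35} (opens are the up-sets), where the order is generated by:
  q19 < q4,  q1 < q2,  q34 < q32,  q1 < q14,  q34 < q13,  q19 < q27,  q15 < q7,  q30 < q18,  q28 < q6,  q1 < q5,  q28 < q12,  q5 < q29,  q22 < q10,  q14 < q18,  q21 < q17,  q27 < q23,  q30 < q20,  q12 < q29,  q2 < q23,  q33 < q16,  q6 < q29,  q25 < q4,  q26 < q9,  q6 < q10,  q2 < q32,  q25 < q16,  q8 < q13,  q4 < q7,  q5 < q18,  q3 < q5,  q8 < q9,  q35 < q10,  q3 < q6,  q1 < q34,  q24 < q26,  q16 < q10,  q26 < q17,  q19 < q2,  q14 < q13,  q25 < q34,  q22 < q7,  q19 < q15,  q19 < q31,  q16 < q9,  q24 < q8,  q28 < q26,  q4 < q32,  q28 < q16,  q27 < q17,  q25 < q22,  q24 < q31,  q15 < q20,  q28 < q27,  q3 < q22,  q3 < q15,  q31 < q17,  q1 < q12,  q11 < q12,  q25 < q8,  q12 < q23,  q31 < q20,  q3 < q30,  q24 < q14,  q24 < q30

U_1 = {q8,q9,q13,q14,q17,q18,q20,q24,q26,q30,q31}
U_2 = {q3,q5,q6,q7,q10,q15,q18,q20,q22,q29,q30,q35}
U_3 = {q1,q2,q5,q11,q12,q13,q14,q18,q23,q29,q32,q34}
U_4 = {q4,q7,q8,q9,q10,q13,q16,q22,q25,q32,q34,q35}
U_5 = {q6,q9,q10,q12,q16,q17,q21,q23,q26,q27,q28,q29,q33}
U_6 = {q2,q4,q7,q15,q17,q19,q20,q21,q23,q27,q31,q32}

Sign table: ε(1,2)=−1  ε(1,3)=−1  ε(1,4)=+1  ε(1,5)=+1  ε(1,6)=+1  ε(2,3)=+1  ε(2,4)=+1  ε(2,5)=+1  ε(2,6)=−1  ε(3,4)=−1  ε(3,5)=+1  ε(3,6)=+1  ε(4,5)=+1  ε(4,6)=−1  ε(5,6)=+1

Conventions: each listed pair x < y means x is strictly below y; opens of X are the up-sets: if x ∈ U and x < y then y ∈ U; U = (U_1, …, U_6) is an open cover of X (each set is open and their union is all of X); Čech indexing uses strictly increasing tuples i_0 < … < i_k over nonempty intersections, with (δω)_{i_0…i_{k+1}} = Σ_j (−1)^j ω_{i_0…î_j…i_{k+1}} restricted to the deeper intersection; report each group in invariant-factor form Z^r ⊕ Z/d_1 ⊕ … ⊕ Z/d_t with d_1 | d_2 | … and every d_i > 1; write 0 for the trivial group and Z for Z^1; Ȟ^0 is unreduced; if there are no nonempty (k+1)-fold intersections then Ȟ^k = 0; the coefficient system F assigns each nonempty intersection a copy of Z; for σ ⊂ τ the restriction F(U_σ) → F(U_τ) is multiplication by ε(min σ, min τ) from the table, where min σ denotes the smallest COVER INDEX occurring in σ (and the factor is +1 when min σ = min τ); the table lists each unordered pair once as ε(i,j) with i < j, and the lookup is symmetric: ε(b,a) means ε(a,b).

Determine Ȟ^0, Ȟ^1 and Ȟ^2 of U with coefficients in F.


nerve of the cover:
  U12={q18,q20,q30} U13={q13,q14,q18} U14={q8,q9,q13} U15={q9,q17,q26} U16={q17,q20,q31} U23={q5,q18,q29} U24={q7,q10,q22,q35} U25={q6,q10,q29} U26={q7,q15,q20} U34={q13,q32,q34} U35={q12,q23,q29} U36={q2,q23,q32} U45={q9,q10,q16} U46={q4,q7,q32} U56={q17,q21,q23,q27}
  U123={q18} U126={q20} U134={q13} U145={q9} U156={q17} U235={q29} U245={q10} U246={q7} U346={q32} U356={q23}
C dims 6,15,10; δ0: rk 6, SNF 1^5·2; δ1: rk 9, SNF 1^9
Ȟ^0 = (6 − 6) − 0 = 0, so Ȟ^0 ≅ 0
Ȟ^1 = (15 − 9) − 6 = 0 plus torsion [2], so Ȟ^1 ≅ Z/2
Ȟ^2 = (10 − 0) − 9 = 1, so Ȟ^2 ≅ Z

Ȟ^0(U;F) ≅ 0, Ȟ^1(U;F) ≅ Z/2 and Ȟ^2(U;F) ≅ Z
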